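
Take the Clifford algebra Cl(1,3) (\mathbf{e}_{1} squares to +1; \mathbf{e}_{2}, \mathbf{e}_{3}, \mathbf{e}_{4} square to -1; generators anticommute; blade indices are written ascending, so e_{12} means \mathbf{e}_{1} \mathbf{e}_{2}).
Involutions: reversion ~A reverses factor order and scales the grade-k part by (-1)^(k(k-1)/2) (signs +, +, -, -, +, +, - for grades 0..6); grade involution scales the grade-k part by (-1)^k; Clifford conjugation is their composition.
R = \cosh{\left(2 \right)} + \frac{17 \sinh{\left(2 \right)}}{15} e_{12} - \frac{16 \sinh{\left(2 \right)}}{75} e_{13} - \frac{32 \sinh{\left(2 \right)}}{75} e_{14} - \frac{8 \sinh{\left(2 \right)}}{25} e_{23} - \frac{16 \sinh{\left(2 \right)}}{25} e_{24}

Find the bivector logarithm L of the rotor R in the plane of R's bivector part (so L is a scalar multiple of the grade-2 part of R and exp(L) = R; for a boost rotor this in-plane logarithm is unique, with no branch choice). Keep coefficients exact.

The scalar part of R is \cosh{\left(2 \right)}, which determines |rapidity| via cosh; the sign lives in the bivector part, and pairing them (bivector part over sinh of the rapidity = the plane) gives the unique in-plane L = rapidity * plane.
Concretely: cosh(rapidity) = \cosh{\left(2 \right)} gives rapidity = ±2, and since rapidity/sinh(rapidity) is even the sign is immaterial: L = (rapidity/sinh(rapidity)) * <R>_2 = (\frac{2}{\sinh{\left(2 \right)}}) * <R>_2.
Answer: \frac{34}{15} e_{12} - \frac{32}{75} e_{13} - \frac{64}{75} e_{14} - \frac{16}{25} e_{23} - \frac{32}{25} e_{24}


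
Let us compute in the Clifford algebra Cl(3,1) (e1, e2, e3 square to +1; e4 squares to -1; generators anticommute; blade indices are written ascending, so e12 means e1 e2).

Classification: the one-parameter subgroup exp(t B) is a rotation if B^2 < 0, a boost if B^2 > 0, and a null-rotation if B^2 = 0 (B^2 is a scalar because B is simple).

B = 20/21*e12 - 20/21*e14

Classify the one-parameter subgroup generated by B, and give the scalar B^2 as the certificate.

B^2 term by term: the squares give (20/21)^2*(e12)^2 + (-20/21)^2*(e14)^2 = 400/441*(-1) + 400/441*(+1) = 0 (each basis 2-blade squares to minus the product of its generators' squares); cross terms between blades sharing an index anticommute and cancel. So B^2 = 0.
Answer: null-rotation, certificate B^2 = 0. Certificate logic: 0 is a conjugation-invariant scalar, so its sign fixes rotation versus boost versus null-rotation outright.


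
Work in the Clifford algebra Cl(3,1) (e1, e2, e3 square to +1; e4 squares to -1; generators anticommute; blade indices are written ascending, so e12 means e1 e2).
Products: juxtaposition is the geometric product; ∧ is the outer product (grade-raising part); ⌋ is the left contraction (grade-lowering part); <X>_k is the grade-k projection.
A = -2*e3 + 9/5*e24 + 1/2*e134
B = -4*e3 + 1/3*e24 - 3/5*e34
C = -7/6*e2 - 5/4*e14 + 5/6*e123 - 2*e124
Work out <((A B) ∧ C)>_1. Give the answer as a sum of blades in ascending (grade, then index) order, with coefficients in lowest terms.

step 1: 43/5 - 3/10*e1 + 6/5*e4 + 2*e14 - 27/25*e23 - 1/6*e123 + 118/15*e234
step 2: -301/30*e2 + 7/20*e12 - 43/4*e14 + 7/5*e24 + 43/6*e123 - 223/15*e124 + 7/20*e1234
step 3: -301/30*e2
Answer: -301/30*e2


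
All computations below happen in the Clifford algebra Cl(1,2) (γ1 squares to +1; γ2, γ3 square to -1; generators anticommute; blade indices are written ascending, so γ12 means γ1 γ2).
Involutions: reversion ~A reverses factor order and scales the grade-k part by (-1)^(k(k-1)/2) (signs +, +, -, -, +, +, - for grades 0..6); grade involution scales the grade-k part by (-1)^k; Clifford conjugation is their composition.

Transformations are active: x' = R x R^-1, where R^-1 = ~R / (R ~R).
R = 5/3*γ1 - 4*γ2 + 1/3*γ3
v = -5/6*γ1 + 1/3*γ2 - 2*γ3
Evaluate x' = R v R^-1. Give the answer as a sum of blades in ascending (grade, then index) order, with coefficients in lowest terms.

~R = 5/3*γ1 - 4*γ2 + 1/3*γ3, and R ~R = -40/3, so R^-1 = ~R / (-40/3).
R v = 11/18 - 25/9*γ12 - 55/18*γ13 + 71/9*γ23
Answer: 49/72*γ1 + 1/30*γ2 + 709/360*γ3


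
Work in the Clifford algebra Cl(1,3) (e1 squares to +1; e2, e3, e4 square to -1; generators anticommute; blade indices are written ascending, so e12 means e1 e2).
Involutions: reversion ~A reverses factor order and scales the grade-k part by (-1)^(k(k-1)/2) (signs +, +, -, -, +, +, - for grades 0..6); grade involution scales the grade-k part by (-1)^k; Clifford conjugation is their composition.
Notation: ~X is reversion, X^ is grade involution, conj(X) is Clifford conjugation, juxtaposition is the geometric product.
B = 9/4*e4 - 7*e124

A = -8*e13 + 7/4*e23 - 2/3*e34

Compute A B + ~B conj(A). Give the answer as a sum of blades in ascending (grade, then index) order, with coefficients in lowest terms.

first term: 3/2*e3 - 14/3*e123 - 121/4*e134 + 959/16*e234
second term: 3/2*e3 + 14/3*e123 + 121/4*e134 - 959/16*e234
Answer: 3*e3


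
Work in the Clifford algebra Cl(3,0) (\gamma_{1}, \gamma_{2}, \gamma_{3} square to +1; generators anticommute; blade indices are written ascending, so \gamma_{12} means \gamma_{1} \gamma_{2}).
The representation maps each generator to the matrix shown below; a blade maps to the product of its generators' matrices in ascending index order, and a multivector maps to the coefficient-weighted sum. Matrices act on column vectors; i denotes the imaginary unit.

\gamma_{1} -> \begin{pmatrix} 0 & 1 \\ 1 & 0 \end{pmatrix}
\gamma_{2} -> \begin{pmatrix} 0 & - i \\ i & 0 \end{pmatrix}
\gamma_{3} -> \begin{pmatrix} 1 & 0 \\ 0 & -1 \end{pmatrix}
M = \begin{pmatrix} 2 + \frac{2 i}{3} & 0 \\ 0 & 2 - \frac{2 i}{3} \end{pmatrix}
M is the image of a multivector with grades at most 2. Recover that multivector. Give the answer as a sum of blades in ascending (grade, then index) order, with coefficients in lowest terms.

Method: 1, rho(\gamma_{1}), rho(\gamma_{2}), rho(\gamma_{3}) form a trace-orthogonal basis of the 2x2 complex matrices (tr(X Y) = 2 if X = Y, else 0), so M = m0*1 + m1*rho(\gamma_{1}) + m2*rho(\gamma_{2}) + m3*rho(\gamma_{3}) with m0 = tr(M)/2 = 2, m1 = tr(M rho(\gamma_{1}))/2 = 0, m2 = tr(M rho(\gamma_{2}))/2 = 0, m3 = tr(M rho(\gamma_{3}))/2 = \frac{2 i}{3}.
Multiplying table entries, the bivector images are rho(\gamma_{12}) = i*rho(\gamma_{3}), rho(\gamma_{13}) = -i*rho(\gamma_{2}), rho(\gamma_{23}) = i*rho(\gamma_{1}); with real blade coefficients the real parts of m0..m3 are the coefficients of 1, \gamma_{1}, \gamma_{2}, \gamma_{3} and the imaginary parts give the bivectors (\gamma_{23}: Im m1, \gamma_{13}: -Im m2, \gamma_{12}: Im m3).
Answer: 2 + \frac{2}{3} \gamma_{12}


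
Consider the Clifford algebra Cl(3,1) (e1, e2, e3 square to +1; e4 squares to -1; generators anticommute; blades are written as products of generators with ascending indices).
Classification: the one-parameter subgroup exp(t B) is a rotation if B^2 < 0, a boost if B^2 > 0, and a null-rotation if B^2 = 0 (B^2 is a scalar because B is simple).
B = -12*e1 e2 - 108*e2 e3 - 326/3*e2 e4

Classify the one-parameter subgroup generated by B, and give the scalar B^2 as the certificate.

B^2 term by term: the squares give (-12)^2*(e1 e2)^2 + (-108)^2*(e2 e3)^2 + (-326/3)^2*(e2 e4)^2 = 144*(-1) + 11664*(-1) + 106276/9*(+1) = 4/9 (each basis 2-blade squares to minus the product of its generators' squares); cross terms between blades sharing an index anticommute and cancel. So B^2 = 4/9.
Answer: boost, certificate B^2 = 4/9. B^2 = 4/9 is basis-independent, so its sign is the whole story.


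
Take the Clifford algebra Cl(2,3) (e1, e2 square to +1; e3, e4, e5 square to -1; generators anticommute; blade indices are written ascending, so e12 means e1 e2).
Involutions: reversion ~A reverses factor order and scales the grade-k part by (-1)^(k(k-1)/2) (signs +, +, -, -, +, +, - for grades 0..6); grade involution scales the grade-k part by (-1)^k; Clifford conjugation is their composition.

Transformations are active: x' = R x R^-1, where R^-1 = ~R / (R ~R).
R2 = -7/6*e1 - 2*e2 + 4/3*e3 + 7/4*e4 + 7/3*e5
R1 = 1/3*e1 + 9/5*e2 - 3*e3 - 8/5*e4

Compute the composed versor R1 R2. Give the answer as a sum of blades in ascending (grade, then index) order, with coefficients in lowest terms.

Distribute over the terms of R1 (each basis-blade product reordered to ascending indices, repeated generators contracted through their squares):
(1/3*e1) R2 = -7/18 - 2/3*e12 + 4/9*e13 + 7/12*e14 + 7/9*e15
(9/5*e2) R2 = -18/5 + 21/10*e12 + 12/5*e23 + 63/20*e24 + 21/5*e25
(-3*e3) R2 = 4 - 7/2*e13 - 6*e23 - 21/4*e34 - 7*e35
(-8/5*e4) R2 = 14/5 - 28/15*e14 - 16/5*e24 + 32/15*e34 - 56/15*e45
Summing the partial products and collecting blades:
Answer: 253/90 + 43/30*e12 - 55/18*e13 - 77/60*e14 + 7/9*e15 - 18/5*e23 - 1/20*e24 + 21/5*e25 - 187/60*e34 - 7*e35 - 56/15*e45


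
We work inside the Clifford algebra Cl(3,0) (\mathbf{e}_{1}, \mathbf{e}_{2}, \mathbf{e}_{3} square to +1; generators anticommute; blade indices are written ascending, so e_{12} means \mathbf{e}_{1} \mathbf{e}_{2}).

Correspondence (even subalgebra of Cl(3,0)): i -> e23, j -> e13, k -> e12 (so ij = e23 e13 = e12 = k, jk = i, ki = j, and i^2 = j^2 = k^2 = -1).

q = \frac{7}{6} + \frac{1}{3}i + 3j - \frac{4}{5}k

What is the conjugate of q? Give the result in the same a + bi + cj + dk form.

In blades: q = \frac{7}{6} - \frac{4}{5} e_{12} + 3 e_{13} + \frac{1}{3} e_{23}.
Quaternion conjugation is reversion on the even subalgebra: the scalar is fixed and every grade-2 blade flips sign, giving \frac{7}{6} + \frac{4}{5} e_{12} - 3 e_{13} - \frac{1}{3} e_{23}; translating back:
Answer: \frac{7}{6} - \frac{1}{3}i - 3j + \frac{4}{5}k


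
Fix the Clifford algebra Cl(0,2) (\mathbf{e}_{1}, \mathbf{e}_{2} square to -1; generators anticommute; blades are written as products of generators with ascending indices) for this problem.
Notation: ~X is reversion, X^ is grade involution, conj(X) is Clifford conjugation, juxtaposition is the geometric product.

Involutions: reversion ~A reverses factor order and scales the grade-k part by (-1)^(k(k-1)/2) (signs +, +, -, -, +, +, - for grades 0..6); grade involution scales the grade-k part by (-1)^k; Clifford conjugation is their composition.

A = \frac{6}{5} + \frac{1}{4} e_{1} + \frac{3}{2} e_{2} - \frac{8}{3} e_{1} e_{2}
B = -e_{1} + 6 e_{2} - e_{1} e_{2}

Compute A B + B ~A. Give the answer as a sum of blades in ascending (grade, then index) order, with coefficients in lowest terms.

first term: -\frac{137}{12} + \frac{133}{10} e_{1} + \frac{607}{60} e_{2} + \frac{9}{5} e_{1} e_{2}
second term: -\frac{73}{12} + \frac{163}{10} e_{1} + \frac{577}{60} e_{2} - \frac{21}{5} e_{1} e_{2}
Answer: -\frac{35}{2} + \frac{148}{5} e_{1} + \frac{296}{15} e_{2} - \frac{12}{5} e_{1} e_{2}


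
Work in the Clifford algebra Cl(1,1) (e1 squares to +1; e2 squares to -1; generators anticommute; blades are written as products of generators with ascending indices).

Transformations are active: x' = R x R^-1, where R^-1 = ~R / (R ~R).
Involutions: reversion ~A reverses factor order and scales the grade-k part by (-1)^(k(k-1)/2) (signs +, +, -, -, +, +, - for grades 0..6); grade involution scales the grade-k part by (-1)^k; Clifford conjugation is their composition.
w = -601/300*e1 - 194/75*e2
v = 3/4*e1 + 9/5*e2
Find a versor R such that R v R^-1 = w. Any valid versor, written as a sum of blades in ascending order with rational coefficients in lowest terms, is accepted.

A norm check does it: q(v) = q(w) = -1071/400, hence R = v + w = -94/75*e1 - 59/75*e2 realises the map — parallel part kept, (v - w)/2 negated, v carried to w.
Answer: -94/75*e1 - 59/75*e2


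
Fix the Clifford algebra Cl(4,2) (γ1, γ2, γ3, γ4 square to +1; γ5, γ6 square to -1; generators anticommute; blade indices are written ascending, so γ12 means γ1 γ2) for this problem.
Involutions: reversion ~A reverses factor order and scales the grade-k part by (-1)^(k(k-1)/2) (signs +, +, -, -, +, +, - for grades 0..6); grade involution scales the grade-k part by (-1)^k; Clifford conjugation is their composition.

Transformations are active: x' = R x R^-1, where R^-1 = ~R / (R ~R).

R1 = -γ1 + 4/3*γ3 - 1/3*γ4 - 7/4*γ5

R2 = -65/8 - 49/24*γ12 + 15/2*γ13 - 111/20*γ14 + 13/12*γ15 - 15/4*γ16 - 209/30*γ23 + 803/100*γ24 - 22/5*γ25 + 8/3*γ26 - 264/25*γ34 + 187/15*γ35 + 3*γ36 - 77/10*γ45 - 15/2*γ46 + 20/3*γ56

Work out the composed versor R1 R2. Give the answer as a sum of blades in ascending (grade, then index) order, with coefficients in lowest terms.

Distribute over the terms of R1 (each basis-blade product reordered to ascending indices, repeated generators contracted through their squares):
(-γ1) R2 = 65/8*γ1 + 49/24*γ2 - 15/2*γ3 + 111/20*γ4 - 13/12*γ5 + 15/4*γ6 + 209/30*γ123 - 803/100*γ124 + 22/5*γ125 - 8/3*γ126 + 264/25*γ134 - 187/15*γ135 - 3*γ136 + 77/10*γ145 + 15/2*γ146 - 20/3*γ156
(4/3*γ3) R2 = -10*γ1 + 418/45*γ2 - 65/6*γ3 - 352/25*γ4 + 748/45*γ5 + 4*γ6 - 49/18*γ123 + 37/5*γ134 - 13/9*γ135 + 5*γ136 - 803/75*γ234 + 88/15*γ235 - 32/9*γ236 - 154/15*γ345 - 10*γ346 + 80/9*γ356
(-1/3*γ4) R2 = -37/20*γ1 + 803/300*γ2 - 88/25*γ3 + 65/24*γ4 + 77/30*γ5 + 5/2*γ6 + 49/72*γ124 - 5/2*γ134 + 13/36*γ145 - 5/4*γ146 + 209/90*γ234 - 22/15*γ245 + 8/9*γ246 + 187/45*γ345 + γ346 - 20/9*γ456
(-7/4*γ5) R2 = -91/48*γ1 + 77/10*γ2 - 1309/60*γ3 + 539/40*γ4 + 455/32*γ5 + 35/3*γ6 + 343/96*γ125 - 105/8*γ135 + 777/80*γ145 - 105/16*γ156 + 1463/120*γ235 - 5621/400*γ245 + 14/3*γ256 + 462/25*γ345 + 21/4*γ356 - 105/8*γ456
Summing the partial products and collecting blades:
Answer: -1349/240*γ1 + 39073/1800*γ2 - 4367/100*γ3 + 574/75*γ4 + 46547/1440*γ5 + 263/12*γ6 + 191/45*γ123 - 13229/1800*γ124 + 3827/480*γ125 - 8/3*γ126 + 773/50*γ134 - 9733/360*γ135 + 2*γ136 + 12797/720*γ145 + 25/4*γ146 - 635/48*γ156 - 3773/450*γ234 + 2167/120*γ235 - 32/9*γ236 - 18623/1200*γ245 + 8/9*γ246 + 14/3*γ256 + 2783/225*γ345 - 9*γ346 + 509/36*γ356 - 1105/72*γ456


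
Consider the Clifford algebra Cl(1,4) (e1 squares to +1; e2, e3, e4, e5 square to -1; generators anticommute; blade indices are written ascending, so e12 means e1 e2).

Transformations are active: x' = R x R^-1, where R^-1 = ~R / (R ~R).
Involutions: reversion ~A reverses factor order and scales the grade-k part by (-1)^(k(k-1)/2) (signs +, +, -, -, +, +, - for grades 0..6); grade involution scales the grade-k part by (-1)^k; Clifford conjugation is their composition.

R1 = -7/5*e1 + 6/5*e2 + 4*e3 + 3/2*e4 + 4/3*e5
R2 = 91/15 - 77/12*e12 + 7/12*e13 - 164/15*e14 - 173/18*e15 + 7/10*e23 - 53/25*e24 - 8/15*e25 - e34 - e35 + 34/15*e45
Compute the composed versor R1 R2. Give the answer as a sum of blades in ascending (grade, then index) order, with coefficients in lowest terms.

Distribute over the terms of R1 (each basis-blade product reordered to ascending indices, repeated generators contracted through their squares):
(-7/5*e1) R2 = -637/75*e1 + 539/60*e2 - 49/60*e3 + 1148/75*e4 + 1211/90*e5 - 49/50*e123 + 371/125*e124 + 56/75*e125 + 7/5*e134 + 7/5*e135 - 238/75*e145
(6/5*e2) R2 = -77/10*e1 + 182/25*e2 - 21/25*e3 + 318/125*e4 + 16/25*e5 - 7/10*e123 + 328/25*e124 + 173/15*e125 - 6/5*e234 - 6/5*e235 + 68/25*e245
(4*e3) R2 = 7/3*e1 + 14/5*e2 + 364/15*e3 + 4*e4 + 4*e5 - 77/3*e123 + 656/15*e134 + 346/9*e135 + 212/25*e234 + 32/15*e235 + 136/15*e345
(3/2*e4) R2 = -82/5*e1 - 159/50*e2 - 3/2*e3 + 91/10*e4 - 17/5*e5 - 77/8*e124 + 7/8*e134 + 173/12*e145 + 21/20*e234 + 4/5*e245 + 3/2*e345
(4/3*e5) R2 = -346/27*e1 - 32/45*e2 - 4/3*e3 + 136/45*e4 + 364/45*e5 - 77/9*e125 + 7/9*e135 - 656/45*e145 + 14/15*e235 - 212/75*e245 - 4/3*e345
Summing the partial products and collecting blades:
Answer: -58151/1350*e1 + 2731/180*e2 + 5933/300*e3 + 76439/2250*e4 + 10253/450*e5 - 2051/75*e123 + 6463/1000*e124 + 838/225*e125 + 5521/120*e134 + 1828/45*e135 - 3001/900*e145 + 833/100*e234 + 28/15*e235 + 52/75*e245 + 277/30*e345


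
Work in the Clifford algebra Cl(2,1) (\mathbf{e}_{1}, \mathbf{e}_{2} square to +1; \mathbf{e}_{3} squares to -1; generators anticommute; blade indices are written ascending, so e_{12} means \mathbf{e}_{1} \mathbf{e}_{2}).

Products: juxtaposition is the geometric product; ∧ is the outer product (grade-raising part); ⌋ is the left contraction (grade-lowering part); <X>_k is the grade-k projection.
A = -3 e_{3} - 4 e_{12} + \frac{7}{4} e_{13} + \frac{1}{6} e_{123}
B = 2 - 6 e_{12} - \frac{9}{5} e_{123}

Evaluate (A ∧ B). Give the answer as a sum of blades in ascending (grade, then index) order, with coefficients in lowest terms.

step 1: -6 e_{3} - 8 e_{12} + \frac{7}{2} e_{13} + \frac{55}{3} e_{123}
Answer: -6 e_{3} - 8 e_{12} + \frac{7}{2} e_{13} + \frac{55}{3} e_{123}


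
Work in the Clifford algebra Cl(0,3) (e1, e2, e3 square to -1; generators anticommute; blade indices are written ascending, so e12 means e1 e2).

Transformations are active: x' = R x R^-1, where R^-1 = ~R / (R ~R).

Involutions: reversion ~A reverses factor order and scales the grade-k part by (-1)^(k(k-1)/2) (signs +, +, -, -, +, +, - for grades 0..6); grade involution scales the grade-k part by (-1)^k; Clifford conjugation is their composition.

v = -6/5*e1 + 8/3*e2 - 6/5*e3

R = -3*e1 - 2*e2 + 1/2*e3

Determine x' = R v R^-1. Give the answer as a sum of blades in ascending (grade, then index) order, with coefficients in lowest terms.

~R = -3*e1 - 2*e2 + 1/2*e3, and R ~R = -53/4, so R^-1 = ~R / (-53/4).
R v = 7/3 - 52/5*e12 + 21/5*e13 + 16/15*e23
Answer: 598/265*e1 - 104/53*e2 + 814/795*e3


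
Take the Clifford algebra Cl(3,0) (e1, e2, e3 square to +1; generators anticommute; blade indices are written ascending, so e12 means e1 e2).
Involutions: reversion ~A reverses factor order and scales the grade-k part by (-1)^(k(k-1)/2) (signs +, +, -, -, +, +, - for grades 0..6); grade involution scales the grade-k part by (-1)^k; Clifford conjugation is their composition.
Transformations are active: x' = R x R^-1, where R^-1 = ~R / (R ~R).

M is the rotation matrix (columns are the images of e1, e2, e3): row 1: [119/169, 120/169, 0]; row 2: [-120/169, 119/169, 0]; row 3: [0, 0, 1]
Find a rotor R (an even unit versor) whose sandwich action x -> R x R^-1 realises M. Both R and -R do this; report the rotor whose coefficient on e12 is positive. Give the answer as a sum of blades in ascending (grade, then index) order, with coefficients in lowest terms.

Method: write R = a + b12*e12 + b13*e13 + b23*e23 with a^2 + b12^2 + b13^2 + b23^2 = 1 (so R^-1 = ~R). Expanding the columns R e_j ~R gives tr M = 4a^2 - 1 and, from the antisymmetric part, M21 - M12 = -4a*b12, M13 - M31 = 4a*b13, M32 - M23 = -4a*b23.
Here tr M = 407/169, so a^2 = (1 + tr M)/4 = 144/169 and a = ±12/13. Taking a = 12/13: M21 - M12 = -240/169, M13 - M31 = 0, M32 - M23 = 0, giving b12 = 5/13, b13 = 0, b23 = 0, i.e. R = 12/13 + 5/13*e12.
Its e12 coefficient is already positive.
Answer: 12/13 + 5/13*e12. Key observation: the double cover Spin(3) -> SO(3) sends R and -R to the same matrix (trace 407/169 here), so the stated sign of the e12 coefficient is what selects one sheet.


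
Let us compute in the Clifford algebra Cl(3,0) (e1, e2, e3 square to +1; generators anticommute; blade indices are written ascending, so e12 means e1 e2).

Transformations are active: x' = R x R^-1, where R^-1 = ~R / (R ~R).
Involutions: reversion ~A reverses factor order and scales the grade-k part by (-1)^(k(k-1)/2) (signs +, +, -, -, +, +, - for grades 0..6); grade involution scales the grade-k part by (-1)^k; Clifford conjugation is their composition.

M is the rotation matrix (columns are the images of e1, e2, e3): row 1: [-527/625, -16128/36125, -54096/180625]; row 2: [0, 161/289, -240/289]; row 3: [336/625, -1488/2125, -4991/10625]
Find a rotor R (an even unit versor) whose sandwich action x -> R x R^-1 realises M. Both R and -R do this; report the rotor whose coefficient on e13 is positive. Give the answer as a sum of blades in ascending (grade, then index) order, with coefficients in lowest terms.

Method: write R = a + b12*e12 + b13*e13 + b23*e23 with a^2 + b12^2 + b13^2 + b23^2 = 1 (so R^-1 = ~R). Expanding the columns R e_j ~R gives tr M = 4a^2 - 1 and, from the antisymmetric part, M21 - M12 = -4a*b12, M13 - M31 = 4a*b13, M32 - M23 = -4a*b23.
Here tr M = -5461/7225, so a^2 = (1 + tr M)/4 = 441/7225 and a = ±21/85. Taking a = 21/85: M21 - M12 = 16128/36125, M13 - M31 = -6048/7225, M32 - M23 = 4704/36125, giving b12 = -192/425, b13 = -72/85, b23 = -56/425, i.e. R = 21/85 - 192/425*e12 - 72/85*e13 - 56/425*e23.
Its e13 coefficient is negative, so report the other preimage -R.
Answer: -21/85 + 192/425*e12 + 72/85*e13 + 56/425*e23. Recall the cover is two-to-one: with M of trace -5461/7225, both preimages act alike, and the stated e13 sign chooses the sheet.


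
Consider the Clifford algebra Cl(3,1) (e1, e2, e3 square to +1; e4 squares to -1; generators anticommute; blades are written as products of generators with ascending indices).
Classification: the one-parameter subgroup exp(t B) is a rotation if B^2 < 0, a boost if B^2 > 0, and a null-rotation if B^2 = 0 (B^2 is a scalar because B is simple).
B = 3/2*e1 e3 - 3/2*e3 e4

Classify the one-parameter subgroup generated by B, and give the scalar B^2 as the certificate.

B^2 term by term: the squares give (3/2)^2*(e1 e3)^2 + (-3/2)^2*(e3 e4)^2 = 9/4*(-1) + 9/4*(+1) = 0 (each basis 2-blade squares to minus the product of its generators' squares); cross terms between blades sharing an index anticommute and cancel. So B^2 = 0.
Answer: null-rotation, certificate B^2 = 0. One invariant decides it: the square 0 survives every conjugation, and its sign is exactly the classification.


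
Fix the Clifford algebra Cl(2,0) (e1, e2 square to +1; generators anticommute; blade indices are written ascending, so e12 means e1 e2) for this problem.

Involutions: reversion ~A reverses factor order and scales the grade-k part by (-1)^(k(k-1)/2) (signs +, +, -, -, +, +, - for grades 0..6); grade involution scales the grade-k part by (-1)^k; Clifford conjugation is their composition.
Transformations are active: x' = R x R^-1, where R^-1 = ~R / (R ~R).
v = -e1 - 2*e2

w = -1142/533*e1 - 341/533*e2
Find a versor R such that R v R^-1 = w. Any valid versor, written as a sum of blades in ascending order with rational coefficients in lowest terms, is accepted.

Construction: equal norms (both 5) license R = v + w = -1675/533*e1 - 1407/533*e2 — nothing changes along that direction, while (v - w)/2 changes sign, so v maps onto w.
Answer: -1675/533*e1 - 1407/533*e2


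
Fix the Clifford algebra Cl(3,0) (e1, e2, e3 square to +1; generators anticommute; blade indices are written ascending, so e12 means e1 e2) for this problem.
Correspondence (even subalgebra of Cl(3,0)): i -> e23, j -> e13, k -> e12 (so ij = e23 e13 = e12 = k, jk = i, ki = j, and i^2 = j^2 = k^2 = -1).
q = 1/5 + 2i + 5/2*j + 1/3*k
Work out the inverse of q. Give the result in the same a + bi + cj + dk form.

In blades: q = 1/5 + 1/3*e12 + 5/2*e13 + 2*e23.
With qbar = 1/5 - 1/3*e12 - 5/2*e13 - 2*e23 (scalar fixed, mapped units negated), q qbar = 9361/900 (the sum of squared coefficients), so q^-1 = qbar / (9361/900) = 180/9361 - 300/9361*e12 - 2250/9361*e13 - 1800/9361*e23; translating back:
Answer: 180/9361 - 1800/9361*i - 2250/9361*j - 300/9361*k


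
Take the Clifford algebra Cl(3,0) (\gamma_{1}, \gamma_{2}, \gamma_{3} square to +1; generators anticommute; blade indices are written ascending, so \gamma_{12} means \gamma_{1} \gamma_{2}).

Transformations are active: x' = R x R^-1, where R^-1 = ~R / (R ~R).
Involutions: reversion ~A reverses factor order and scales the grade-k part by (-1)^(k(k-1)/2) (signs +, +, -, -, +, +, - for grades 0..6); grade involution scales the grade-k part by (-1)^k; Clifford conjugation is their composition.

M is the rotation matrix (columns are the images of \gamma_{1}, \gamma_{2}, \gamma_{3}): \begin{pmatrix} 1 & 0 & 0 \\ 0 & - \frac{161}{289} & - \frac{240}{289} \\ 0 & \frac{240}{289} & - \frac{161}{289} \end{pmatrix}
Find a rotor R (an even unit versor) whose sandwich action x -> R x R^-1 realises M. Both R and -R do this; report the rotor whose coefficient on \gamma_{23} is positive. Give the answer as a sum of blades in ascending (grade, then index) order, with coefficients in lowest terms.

Method: write R = a + b12*\gamma_{12} + b13*\gamma_{13} + b23*\gamma_{23} with a^2 + b12^2 + b13^2 + b23^2 = 1 (so R^-1 = ~R). Expanding the columns R e_j ~R gives tr M = 4a^2 - 1 and, from the antisymmetric part, M21 - M12 = -4a*b12, M13 - M31 = 4a*b13, M32 - M23 = -4a*b23.
Here tr M = -\frac{33}{289}, so a^2 = (1 + tr M)/4 = \frac{64}{289} and a = ±\frac{8}{17}. Taking a = \frac{8}{17}: M21 - M12 = 0, M13 - M31 = 0, M32 - M23 = \frac{480}{289}, giving b12 = 0, b13 = 0, b23 = -\frac{15}{17}, i.e. R = \frac{8}{17} - \frac{15}{17} \gamma_{23}.
Its \gamma_{23} coefficient is negative, so report the other preimage -R.
Answer: -\frac{8}{17} + \frac{15}{17} \gamma_{23}. Sheet selection: the two-to-one cover makes ±R indistinguishable at the matrix level (trace -\frac{33}{289}), so uniqueness comes from the required sign on \gamma_{23}.


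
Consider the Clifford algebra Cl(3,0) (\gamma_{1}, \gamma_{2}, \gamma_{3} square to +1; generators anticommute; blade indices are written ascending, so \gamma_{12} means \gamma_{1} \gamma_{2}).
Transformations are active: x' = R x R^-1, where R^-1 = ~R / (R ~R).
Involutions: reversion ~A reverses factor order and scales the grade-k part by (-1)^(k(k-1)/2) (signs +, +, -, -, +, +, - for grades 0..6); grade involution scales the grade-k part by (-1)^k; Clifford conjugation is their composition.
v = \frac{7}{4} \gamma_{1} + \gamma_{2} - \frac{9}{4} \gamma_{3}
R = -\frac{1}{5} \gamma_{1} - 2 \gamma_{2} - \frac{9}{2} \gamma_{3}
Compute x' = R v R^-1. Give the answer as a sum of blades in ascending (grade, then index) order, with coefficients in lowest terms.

~R = -\frac{1}{5} \gamma_{1} - 2 \gamma_{2} - \frac{9}{2} \gamma_{3}, and R ~R = \frac{2429}{100}, so R^-1 = ~R / (\frac{2429}{100}).
R v = \frac{311}{40} + \frac{33}{10} \gamma_{12} + \frac{333}{40} \gamma_{13} + 9 \gamma_{23}
Answer: -\frac{18247}{9716} \gamma_{1} - \frac{5539}{2429} \gamma_{2} - \frac{6129}{9716} \gamma_{3}


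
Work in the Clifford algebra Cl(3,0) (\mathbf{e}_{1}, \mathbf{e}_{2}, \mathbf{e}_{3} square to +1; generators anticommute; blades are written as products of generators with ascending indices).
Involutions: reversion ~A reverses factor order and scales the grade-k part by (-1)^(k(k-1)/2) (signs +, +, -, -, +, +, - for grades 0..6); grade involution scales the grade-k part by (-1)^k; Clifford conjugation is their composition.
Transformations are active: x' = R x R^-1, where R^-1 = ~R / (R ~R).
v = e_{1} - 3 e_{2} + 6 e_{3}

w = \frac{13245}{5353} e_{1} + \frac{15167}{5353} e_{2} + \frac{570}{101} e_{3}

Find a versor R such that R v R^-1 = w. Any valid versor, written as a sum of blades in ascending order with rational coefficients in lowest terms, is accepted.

Construction: equal norms (both 46) license R = v + w = \frac{18598}{5353} e_{1} - \frac{892}{5353} e_{2} + \frac{1176}{101} e_{3} — nothing changes along that direction, while (v - w)/2 changes sign, so v maps onto w.
Answer: \frac{18598}{5353} e_{1} - \frac{892}{5353} e_{2} + \frac{1176}{101} e_{3}


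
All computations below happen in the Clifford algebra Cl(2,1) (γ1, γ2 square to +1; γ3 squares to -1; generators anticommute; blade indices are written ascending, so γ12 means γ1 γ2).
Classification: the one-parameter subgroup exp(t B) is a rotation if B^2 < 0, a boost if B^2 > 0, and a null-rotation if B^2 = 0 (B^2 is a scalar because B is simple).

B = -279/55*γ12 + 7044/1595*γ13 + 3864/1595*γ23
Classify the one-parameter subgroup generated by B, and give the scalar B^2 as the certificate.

B^2 term by term: the squares give (-279/55)^2*(γ12)^2 + (7044/1595)^2*(γ13)^2 + (3864/1595)^2*(γ23)^2 = 77841/3025*(-1) + 49617936/2544025*(+1) + 14930496/2544025*(+1) = -9/25 (each basis 2-blade squares to minus the product of its generators' squares); cross terms between blades sharing an index anticommute and cancel. So B^2 = -9/25.
Answer: rotation, certificate B^2 = -9/25. Check the certificate: B^2 = -9/25, and that sign is decisive whatever form B takes.


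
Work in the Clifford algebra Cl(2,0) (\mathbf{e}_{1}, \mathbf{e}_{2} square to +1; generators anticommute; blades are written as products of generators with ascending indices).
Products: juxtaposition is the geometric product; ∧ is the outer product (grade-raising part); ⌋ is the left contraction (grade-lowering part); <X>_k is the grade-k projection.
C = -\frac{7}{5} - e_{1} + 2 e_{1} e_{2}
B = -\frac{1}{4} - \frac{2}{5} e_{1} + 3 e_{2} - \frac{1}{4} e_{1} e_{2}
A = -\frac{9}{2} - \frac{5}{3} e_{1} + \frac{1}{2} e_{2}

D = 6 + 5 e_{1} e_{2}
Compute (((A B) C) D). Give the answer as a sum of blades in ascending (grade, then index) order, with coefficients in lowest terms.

step 1: \frac{79}{24} + \frac{281}{120} e_{1} - \frac{317}{24} e_{2} - \frac{147}{40} e_{1} e_{2}
step 2: \frac{2}{5} + \frac{2977}{150} e_{1} + \frac{39}{2} e_{2} - \frac{37}{25} e_{1} e_{2}
step 3: \frac{49}{5} + \frac{1079}{50} e_{1} + \frac{6487}{30} e_{2} - \frac{172}{25} e_{1} e_{2}
Answer: \frac{49}{5} + \frac{1079}{50} e_{1} + \frac{6487}{30} e_{2} - \frac{172}{25} e_{1} e_{2}


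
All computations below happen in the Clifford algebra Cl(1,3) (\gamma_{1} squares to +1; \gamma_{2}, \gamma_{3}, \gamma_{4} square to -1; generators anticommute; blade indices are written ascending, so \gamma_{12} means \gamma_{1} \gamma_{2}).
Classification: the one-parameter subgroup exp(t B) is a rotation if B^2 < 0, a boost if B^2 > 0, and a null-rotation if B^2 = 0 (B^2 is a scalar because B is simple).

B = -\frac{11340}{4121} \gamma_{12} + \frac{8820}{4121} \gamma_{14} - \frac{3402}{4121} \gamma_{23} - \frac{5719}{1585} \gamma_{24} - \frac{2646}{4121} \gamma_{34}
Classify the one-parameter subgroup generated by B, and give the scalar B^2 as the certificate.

B^2 term by term: the squares give (-\frac{11340}{4121})^2*(\gamma_{12})^2 + (\frac{8820}{4121})^2*(\gamma_{14})^2 + (-\frac{3402}{4121})^2*(\gamma_{23})^2 + (-\frac{5719}{1585})^2*(\gamma_{24})^2 + (-\frac{2646}{4121})^2*(\gamma_{34})^2 = \frac{128595600}{16982641}*(+1) + \frac{77792400}{16982641}*(+1) + \frac{11573604}{16982641}*(-1) + \frac{32706961}{2512225}*(-1) + \frac{7001316}{16982641}*(-1) = -\frac{49}{25} (each basis 2-blade squares to minus the product of its generators' squares); cross terms between blades sharing an index anticommute and cancel; the commuting (index-disjoint) pairs give grade-4 terms 2*c*c'*(blade product), which cancel blade by blade — \gamma_{1234}: \frac{60011280}{16982641} - \frac{60011280}{16982641} = 0 — confirming B is simple. So B^2 = -\frac{49}{25}.
Answer: rotation, certificate B^2 = -\frac{49}{25}. No conjugation can change B^2 = -\frac{49}{25}; the sign gives the class.


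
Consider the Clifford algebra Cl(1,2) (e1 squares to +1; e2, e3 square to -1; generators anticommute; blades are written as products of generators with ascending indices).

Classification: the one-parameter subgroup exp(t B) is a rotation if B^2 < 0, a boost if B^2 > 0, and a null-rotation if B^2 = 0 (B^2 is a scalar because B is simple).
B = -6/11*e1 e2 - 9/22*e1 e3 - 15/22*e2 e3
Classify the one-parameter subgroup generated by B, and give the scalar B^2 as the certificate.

B^2 term by term: the squares give (-6/11)^2*(e1 e2)^2 + (-9/22)^2*(e1 e3)^2 + (-15/22)^2*(e2 e3)^2 = 36/121*(+1) + 81/484*(+1) + 225/484*(-1) = 0 (each basis 2-blade squares to minus the product of its generators' squares); cross terms between blades sharing an index anticommute and cancel. So B^2 = 0.
Answer: null-rotation, certificate B^2 = 0. The scalar 0 is the complete invariant here: its sign names the subgroup type.


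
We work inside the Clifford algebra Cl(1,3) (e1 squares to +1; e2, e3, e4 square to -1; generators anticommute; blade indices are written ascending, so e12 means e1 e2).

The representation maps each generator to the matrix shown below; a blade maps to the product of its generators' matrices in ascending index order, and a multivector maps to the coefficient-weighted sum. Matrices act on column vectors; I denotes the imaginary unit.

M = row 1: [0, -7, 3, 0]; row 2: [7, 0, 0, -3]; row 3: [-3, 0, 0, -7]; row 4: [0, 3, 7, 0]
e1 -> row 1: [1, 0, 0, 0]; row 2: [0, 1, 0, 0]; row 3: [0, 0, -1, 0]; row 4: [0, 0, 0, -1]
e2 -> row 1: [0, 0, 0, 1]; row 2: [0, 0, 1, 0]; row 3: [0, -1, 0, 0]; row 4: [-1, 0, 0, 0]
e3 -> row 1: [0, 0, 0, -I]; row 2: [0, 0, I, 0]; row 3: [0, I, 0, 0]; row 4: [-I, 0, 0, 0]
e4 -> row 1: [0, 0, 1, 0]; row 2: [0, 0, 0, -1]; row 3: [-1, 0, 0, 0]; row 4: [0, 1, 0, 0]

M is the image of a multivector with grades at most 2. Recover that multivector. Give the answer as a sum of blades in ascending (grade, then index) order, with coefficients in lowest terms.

Method: the blade images are trace-orthogonal — tr(rho(e_A) rho(e_B)^-1) = 4 if A = B and 0 otherwise — and rho(e_A)^-1 = (e_A)^2 * rho(e_A) with (e_A)^2 = +1 or -1, so the coefficient of e_A in the preimage is (e_A)^2 * tr(M rho(e_A))/4.
Nonzero projections over blades of grade <= 2: e4: (e4)^2 = -1, tr(M rho(e4)) = -12, coefficient 3; e24: (e24)^2 = -1, tr(M rho(e24)) = 28, coefficient -7. Every other blade of grade <= 2 projects to 0.
Answer: 3*e4 - 7*e24


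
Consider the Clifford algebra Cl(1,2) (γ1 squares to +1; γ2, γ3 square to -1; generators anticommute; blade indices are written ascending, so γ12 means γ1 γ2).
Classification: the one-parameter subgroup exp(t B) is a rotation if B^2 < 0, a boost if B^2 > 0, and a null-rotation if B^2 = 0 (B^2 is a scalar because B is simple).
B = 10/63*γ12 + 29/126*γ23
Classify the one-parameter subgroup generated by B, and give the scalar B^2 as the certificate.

B^2 term by term: the squares give (10/63)^2*(γ12)^2 + (29/126)^2*(γ23)^2 = 100/3969*(+1) + 841/15876*(-1) = -1/36 (each basis 2-blade squares to minus the product of its generators' squares); cross terms between blades sharing an index anticommute and cancel. So B^2 = -1/36.
Answer: rotation, certificate B^2 = -1/36. The scalar -1/36 is the complete invariant here: its sign names the subgroup type.


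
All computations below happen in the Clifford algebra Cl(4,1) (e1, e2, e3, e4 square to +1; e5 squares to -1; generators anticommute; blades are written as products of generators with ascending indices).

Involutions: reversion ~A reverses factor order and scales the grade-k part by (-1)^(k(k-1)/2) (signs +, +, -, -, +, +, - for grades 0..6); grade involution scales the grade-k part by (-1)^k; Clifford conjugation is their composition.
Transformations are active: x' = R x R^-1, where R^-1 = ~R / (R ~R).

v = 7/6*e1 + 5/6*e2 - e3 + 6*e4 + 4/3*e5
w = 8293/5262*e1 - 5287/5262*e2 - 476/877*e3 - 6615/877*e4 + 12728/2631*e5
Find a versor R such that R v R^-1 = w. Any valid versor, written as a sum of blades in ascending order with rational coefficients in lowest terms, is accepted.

Since q(v) = q(w) = 671/18, the sum R = v + w = 7216/2631*e1 - 451/2631*e2 - 1353/877*e3 - 1353/877*e4 + 5412/877*e5 does the job whenever invertible.
Answer: 7216/2631*e1 - 451/2631*e2 - 1353/877*e3 - 1353/877*e4 + 5412/877*e5


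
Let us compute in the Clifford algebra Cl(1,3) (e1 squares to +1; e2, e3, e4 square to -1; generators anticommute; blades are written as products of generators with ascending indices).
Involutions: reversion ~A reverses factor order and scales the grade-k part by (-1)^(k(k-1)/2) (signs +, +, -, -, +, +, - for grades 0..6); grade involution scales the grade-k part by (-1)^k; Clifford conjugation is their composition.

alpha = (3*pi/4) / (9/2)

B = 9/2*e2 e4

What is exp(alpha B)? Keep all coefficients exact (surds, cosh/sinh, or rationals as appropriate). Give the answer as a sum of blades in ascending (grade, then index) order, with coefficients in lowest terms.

B^2 = (9/2)^2*(e2 e4)^2 = 81/4*(-1) = -81/4 (a basis 2-blade squares to minus the product of its generators' squares).
B^2 = -81/4 — the series telescopes trigonometrically here: l = 9/2, alpha*l = 3*pi/4, so exp(alpha B) = cos(3*pi/4) + (sin(3*pi/4)/(9/2))*B = -sqrt(2)/2 + (sqrt(2)/9)*B.
Answer: -sqrt(2)/2 + sqrt(2)/2*e2 e4


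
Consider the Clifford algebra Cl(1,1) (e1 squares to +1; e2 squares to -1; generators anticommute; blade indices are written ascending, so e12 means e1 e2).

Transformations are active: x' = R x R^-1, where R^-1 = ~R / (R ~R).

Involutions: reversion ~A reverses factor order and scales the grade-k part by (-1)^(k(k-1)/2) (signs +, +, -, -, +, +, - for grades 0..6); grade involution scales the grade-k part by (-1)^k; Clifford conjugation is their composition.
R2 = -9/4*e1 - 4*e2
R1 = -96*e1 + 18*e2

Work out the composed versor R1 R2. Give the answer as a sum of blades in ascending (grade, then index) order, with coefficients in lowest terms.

Distribute over the terms of R1 (each basis-blade product reordered to ascending indices, repeated generators contracted through their squares):
(-96*e1) R2 = 216 + 384*e12
(18*e2) R2 = 72 + 81/2*e12
Summing the partial products and collecting blades:
Answer: 288 + 849/2*e12


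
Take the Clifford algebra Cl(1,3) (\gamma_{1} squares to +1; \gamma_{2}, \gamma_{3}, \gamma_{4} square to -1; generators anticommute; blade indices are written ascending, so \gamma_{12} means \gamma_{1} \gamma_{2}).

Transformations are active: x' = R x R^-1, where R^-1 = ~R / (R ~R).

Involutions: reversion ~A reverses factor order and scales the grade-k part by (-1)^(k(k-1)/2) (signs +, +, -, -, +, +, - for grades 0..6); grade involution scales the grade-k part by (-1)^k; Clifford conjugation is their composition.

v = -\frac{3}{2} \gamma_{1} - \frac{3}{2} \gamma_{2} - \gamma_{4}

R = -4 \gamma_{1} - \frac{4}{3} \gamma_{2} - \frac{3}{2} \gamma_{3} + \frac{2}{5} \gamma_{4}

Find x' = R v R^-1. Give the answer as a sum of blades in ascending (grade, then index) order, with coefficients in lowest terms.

~R = -4 \gamma_{1} - \frac{4}{3} \gamma_{2} - \frac{3}{2} \gamma_{3} + \frac{2}{5} \gamma_{4}, and R ~R = \frac{10631}{900}, so R^-1 = ~R / (\frac{10631}{900}).
R v = \frac{22}{5} + 4 \gamma_{12} - \frac{9}{4} \gamma_{13} + \frac{23}{5} \gamma_{14} - \frac{9}{4} \gamma_{23} + \frac{29}{15} \gamma_{24} + \frac{3}{2} \gamma_{34}
Answer: -\frac{31467}{21262} \gamma_{1} + \frac{10773}{21262} \gamma_{2} - \frac{11880}{10631} \gamma_{3} + \frac{13799}{10631} \gamma_{4}


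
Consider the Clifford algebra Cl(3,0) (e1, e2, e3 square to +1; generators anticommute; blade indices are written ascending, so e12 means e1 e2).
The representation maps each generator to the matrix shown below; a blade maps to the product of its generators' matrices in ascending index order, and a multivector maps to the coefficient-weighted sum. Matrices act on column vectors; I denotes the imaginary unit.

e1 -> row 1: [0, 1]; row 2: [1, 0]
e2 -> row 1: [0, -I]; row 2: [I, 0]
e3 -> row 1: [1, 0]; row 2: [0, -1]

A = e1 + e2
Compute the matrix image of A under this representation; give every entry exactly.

M = (1)*rho(e1) + (1)*rho(e2), summed entrywise:
Answer: row 1: [0, 1 - I]; row 2: [1 + I, 0]


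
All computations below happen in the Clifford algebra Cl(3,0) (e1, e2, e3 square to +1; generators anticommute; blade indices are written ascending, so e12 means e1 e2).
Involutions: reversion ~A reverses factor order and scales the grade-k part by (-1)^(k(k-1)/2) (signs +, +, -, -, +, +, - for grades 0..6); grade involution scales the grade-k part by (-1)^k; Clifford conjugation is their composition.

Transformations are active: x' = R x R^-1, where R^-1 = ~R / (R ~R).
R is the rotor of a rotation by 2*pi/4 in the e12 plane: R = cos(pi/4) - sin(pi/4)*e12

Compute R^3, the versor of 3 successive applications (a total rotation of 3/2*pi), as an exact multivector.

Half-angle bookkeeping: 3 applications in e12 add up to rotor phase 3*pi/4 = 3*pi/4, so R^3 = cos(3*pi/4) - sin(3*pi/4)*e12.
cos(3*pi/4) = -sqrt(2)/2 and sin(3*pi/4) = sqrt(2)/2, so R^3 = -sqrt(2)/2 - sqrt(2)/2*e12. The net rotation is 3/2*pi; the rotor keeps the half-angle phase exactly.
Answer: -sqrt(2)/2 - sqrt(2)/2*e12


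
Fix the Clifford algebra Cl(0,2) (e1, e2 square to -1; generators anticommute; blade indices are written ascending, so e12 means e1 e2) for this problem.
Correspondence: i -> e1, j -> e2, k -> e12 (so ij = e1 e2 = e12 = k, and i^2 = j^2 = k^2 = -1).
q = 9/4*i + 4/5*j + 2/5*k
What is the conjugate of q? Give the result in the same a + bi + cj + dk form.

In blades: q = 9/4*e1 + 4/5*e2 + 2/5*e12.
Conjugation here is Clifford conjugation: the scalar is fixed and the grade-1 and grade-2 blades all flip sign, giving -9/4*e1 - 4/5*e2 - 2/5*e12; translating back:
Answer: -9/4*i - 4/5*j - 2/5*k
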